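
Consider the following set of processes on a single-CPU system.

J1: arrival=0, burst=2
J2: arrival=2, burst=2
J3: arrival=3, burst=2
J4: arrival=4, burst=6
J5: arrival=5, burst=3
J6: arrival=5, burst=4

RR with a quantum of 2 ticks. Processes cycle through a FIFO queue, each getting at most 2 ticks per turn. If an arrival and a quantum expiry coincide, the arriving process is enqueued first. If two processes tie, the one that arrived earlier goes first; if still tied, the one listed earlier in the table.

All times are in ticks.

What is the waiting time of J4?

Gantt: | J1 0-2 | J2 2-4 | J3 4-6 | J4 6-8 | J5 8-10 | J6 10-12 | J4 12-14 | J5 14-15 | J6 15-17 | J4 17-19 |
Completion: J1=2  J2=4  J3=6  J4=19  J5=15  J6=17
Turnaround (C−A): J1=2  J2=2  J3=3  J4=15  J5=10  J6=12
Waiting(J4) = turnaround − burst = 15 − 6 = 9

9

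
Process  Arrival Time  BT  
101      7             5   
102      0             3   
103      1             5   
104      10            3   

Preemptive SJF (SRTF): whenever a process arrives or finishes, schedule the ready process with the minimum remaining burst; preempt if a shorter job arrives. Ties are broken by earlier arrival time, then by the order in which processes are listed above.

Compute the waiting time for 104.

Timeline: | 102 0-3 | 103 3-8 | 101 8-13 | 104 13-16 |
Completion: 101=13  102=3  103=8  104=16
Turnaround (C−A): 101=6  102=3  103=7  104=6
Waiting(104) = turnaround − burst = 6 − 3 = 3

3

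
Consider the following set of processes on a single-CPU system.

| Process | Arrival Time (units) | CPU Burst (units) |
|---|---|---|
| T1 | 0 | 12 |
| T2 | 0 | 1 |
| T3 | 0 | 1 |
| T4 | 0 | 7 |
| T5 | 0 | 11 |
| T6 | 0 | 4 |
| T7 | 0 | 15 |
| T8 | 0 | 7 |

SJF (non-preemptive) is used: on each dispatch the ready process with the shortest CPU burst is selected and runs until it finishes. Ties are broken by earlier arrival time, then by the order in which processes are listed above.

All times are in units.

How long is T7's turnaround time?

Schedule: | T2 0-1 | T3 1-2 | T6 2-6 | T4 6-13 | T8 13-20 | T5 20-31 | T1 31-43 | T7 43-58 |
Completion: T1=43  T2=1  T3=2  T4=13  T5=31  T6=6  T7=58  T8=20
Turnaround(T7) = completion − arrival = 58 − 0 = 58

58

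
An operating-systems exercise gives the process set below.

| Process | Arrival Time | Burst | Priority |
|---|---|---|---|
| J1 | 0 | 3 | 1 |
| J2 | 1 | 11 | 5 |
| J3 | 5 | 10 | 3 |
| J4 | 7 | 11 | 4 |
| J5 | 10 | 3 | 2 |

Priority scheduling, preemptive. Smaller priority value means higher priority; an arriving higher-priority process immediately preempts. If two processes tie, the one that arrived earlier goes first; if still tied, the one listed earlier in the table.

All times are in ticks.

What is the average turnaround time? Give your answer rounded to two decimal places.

Timeline: | J1 0-3 | J2 3-5 | J3 5-10 | J5 10-13 | J3 13-18 | J4 18-29 | J2 29-38 |
Completion: J1=3  J2=38  J3=18  J4=29  J5=13
Turnaround times: J1=3, J2=37, J3=13, J4=22, J5=3
Average turnaround = (3+37+13+22+3) / 5 = 78/5 = 15.60

15.60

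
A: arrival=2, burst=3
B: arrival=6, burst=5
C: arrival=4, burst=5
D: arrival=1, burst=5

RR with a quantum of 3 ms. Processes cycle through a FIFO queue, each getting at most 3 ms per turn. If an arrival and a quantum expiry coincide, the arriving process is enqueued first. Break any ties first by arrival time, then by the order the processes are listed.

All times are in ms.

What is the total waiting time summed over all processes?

Timeline: | idle 0-1 | D 1-4 | A 4-7 | C 7-10 | D 10-12 | B 12-15 | C 15-17 | B 17-19 |
Completion: A=7  B=19  C=17  D=12
Waiting = turnaround − burst: A=2, B=8, C=8, D=6
Total waiting = 2 + 8 + 8 + 6 = 24

24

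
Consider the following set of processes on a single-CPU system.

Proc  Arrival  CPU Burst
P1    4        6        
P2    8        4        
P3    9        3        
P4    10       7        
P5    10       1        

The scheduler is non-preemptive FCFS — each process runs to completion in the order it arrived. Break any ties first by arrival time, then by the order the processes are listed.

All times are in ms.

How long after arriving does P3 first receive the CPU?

Schedule: | idle 0-4 | P1 4-10 | P2 10-14 | P3 14-17 | P4 17-24 | P5 24-25 |
Completion: P1=10  P2=14  P3=17  P4=24  P5=25
Turnaround (C−A): P1=6  P2=6  P3=8  P4=14  P5=15
Response(P3) = first start − arrival = 14 − 9 = 5

5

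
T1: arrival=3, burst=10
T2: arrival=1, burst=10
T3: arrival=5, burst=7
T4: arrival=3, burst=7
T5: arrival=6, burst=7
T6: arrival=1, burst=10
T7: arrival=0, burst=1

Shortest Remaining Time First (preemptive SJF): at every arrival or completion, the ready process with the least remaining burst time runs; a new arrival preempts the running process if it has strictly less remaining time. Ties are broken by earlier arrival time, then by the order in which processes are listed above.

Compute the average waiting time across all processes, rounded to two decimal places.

Timeline: | T7 0-1 | T2 1-3 | T4 3-10 | T3 10-17 | T5 17-24 | T2 24-32 | T6 32-42 | T1 42-52 |
Completion: T1=52  T2=32  T3=17  T4=10  T5=24  T6=42  T7=1
Turnaround (C−A): T1=49  T2=31  T3=12  T4=7  T5=18  T6=41  T7=1
Waiting times: T1=39, T2=21, T3=5, T4=0, T5=11, T6=31, T7=0
Average waiting = (39+21+5+0+11+31+0) / 7 = 107/7 = 15.29

15.29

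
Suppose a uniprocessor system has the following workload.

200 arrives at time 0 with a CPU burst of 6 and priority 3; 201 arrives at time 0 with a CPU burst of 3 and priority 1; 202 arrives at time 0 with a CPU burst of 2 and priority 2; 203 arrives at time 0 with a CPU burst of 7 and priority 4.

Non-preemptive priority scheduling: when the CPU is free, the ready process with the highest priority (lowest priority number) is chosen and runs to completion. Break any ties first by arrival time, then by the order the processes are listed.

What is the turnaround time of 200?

Schedule: | 201 0-3 | 202 3-5 | 200 5-11 | 203 11-18 |
Completion: 200=11  201=3  202=5  203=18
Turnaround(200) = completion − arrival = 11 − 0 = 11

11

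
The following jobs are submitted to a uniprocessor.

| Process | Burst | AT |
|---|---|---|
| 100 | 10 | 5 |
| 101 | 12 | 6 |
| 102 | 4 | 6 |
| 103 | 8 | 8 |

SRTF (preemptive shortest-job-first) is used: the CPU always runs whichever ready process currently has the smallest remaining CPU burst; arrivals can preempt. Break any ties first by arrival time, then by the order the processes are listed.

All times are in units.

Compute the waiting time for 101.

21

Schedule: | idle 0-5 | 100 5-6 | 102 6-10 | 103 10-18 | 100 18-27 | 101 27-39 |
Completion: 100=27  101=39  102=10  103=18
Waiting(101) = turnaround − burst = 33 − 12 = 21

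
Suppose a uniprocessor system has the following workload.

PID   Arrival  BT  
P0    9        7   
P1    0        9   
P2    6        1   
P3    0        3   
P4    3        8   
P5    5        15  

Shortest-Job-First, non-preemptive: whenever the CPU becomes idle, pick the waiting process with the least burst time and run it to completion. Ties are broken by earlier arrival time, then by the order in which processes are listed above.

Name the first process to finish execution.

Timeline: | P3 0-3 | P4 3-11 | P2 11-12 | P0 12-19 | P1 19-28 | P5 28-43 |
Completion: P0=19  P1=28  P2=12  P3=3  P4=11  P5=43
Finish order: P3 → P4 → P2 → P0 → P1 → P5

P3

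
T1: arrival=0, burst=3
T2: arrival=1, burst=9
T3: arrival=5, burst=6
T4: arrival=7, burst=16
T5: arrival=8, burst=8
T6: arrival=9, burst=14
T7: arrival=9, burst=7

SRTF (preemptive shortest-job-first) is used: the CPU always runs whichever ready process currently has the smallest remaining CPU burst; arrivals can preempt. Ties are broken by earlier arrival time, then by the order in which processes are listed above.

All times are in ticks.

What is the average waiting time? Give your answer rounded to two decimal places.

14.00

Timeline: | T1 0-3 | T2 3-5 | T3 5-11 | T2 11-18 | T7 18-25 | T5 25-33 | T6 33-47 | T4 47-63 |
Completion: T1=3  T2=18  T3=11  T4=63  T5=33  T6=47  T7=25
Waiting times: T1=0, T2=8, T3=0, T4=40, T5=17, T6=24, T7=9
Average waiting = (0+8+0+40+17+24+9) / 7 = 98/7 = 14.00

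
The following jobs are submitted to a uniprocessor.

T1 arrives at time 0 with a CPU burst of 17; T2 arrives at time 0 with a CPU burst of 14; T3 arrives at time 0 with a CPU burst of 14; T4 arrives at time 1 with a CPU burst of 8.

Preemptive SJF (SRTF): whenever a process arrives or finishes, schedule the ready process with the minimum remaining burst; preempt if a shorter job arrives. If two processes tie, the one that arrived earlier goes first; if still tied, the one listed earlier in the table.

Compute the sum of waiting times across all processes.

66

Schedule: | T2 0-1 | T4 1-9 | T2 9-22 | T3 22-36 | T1 36-53 |
Completion: T1=53  T2=22  T3=36  T4=9
Waiting = turnaround − burst: T1=36, T2=8, T3=22, T4=0
Total waiting = 36 + 8 + 22 + 0 = 66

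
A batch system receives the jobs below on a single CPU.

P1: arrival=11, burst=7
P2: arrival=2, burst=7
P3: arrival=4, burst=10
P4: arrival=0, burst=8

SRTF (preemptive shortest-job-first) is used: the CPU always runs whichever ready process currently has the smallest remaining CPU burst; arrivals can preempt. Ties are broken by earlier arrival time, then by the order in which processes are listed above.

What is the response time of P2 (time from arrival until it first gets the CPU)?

Gantt: | P4 0-8 | P2 8-15 | P1 15-22 | P3 22-32 |
Completion: P1=22  P2=15  P3=32  P4=8
Response(P2) = first start − arrival = 8 − 2 = 6

6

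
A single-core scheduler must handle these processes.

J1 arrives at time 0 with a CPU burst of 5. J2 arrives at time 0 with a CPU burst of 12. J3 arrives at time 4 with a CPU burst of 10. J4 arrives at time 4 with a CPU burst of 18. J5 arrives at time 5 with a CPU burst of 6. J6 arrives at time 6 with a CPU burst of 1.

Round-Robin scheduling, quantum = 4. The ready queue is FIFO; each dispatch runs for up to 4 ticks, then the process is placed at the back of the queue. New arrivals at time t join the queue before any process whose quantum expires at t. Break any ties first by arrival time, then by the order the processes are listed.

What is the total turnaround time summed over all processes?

190

Gantt: | J1 0-4 | J2 4-8 | J3 8-12 | J4 12-16 | J1 16-17 | J5 17-21 | J6 21-22 | J2 22-26 | J3 26-30 | J4 30-34 | J5 34-36 | J2 36-40 | J3 40-42 | J4 42-52 |
Completion: J1=17  J2=40  J3=42  J4=52  J5=36  J6=22
Turnaround = completion − arrival: J1=17, J2=40, J3=38, J4=48, J5=31, J6=16
Total turnaround = 17 + 40 + 38 + 48 + 31 + 16 = 190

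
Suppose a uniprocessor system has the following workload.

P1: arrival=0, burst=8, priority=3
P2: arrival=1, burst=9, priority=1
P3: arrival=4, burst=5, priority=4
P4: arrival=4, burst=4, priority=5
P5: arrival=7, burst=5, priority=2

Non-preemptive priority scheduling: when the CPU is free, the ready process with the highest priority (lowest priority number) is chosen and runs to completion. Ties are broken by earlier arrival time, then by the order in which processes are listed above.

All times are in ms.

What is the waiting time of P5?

Timeline: | P1 0-8 | P2 8-17 | P5 17-22 | P3 22-27 | P4 27-31 |
Completion: P1=8  P2=17  P3=27  P4=31  P5=22
Turnaround (C−A): P1=8  P2=16  P3=23  P4=27  P5=15
Waiting(P5) = turnaround − burst = 15 − 5 = 10

10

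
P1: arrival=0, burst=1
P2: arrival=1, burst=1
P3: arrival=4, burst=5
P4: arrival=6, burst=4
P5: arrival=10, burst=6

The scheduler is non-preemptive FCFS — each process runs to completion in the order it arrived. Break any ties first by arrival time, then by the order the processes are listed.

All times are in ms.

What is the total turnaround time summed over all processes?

Schedule: | P1 0-1 | P2 1-2 | idle 2-4 | P3 4-9 | P4 9-13 | P5 13-19 |
Completion: P1=1  P2=2  P3=9  P4=13  P5=19
Turnaround (C−A): P1=1  P2=1  P3=5  P4=7  P5=9
Turnaround = completion − arrival: P1=1, P2=1, P3=5, P4=7, P5=9
Total turnaround = 1 + 1 + 5 + 7 + 9 = 23

23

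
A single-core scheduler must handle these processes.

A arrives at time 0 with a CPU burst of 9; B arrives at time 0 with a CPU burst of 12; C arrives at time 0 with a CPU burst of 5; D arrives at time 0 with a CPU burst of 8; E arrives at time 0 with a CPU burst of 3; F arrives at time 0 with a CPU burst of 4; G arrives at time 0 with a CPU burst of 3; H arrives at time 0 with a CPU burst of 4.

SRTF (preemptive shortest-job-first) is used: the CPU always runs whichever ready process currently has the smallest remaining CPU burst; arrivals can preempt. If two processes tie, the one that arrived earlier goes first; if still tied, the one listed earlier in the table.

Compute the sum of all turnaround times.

163

Gantt: | E 0-3 | G 3-6 | F 6-10 | H 10-14 | C 14-19 | D 19-27 | A 27-36 | B 36-48 |
Completion: A=36  B=48  C=19  D=27  E=3  F=10  G=6  H=14
Turnaround (C−A): A=36  B=48  C=19  D=27  E=3  F=10  G=6  H=14
Turnaround = completion − arrival: A=36, B=48, C=19, D=27, E=3, F=10, G=6, H=14
Total turnaround = 36 + 48 + 19 + 27 + 3 + 10 + 6 + 14 = 163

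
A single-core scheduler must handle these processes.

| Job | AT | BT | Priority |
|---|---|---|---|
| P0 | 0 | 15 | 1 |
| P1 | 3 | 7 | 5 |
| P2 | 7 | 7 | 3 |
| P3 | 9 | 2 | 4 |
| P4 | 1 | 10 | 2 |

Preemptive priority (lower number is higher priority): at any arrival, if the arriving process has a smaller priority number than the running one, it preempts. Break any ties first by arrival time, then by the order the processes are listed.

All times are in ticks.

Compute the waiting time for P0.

0

Timeline: | P0 0-15 | P4 15-25 | P2 25-32 | P3 32-34 | P1 34-41 |
Completion: P0=15  P1=41  P2=32  P3=34  P4=25
Turnaround (C−A): P0=15  P1=38  P2=25  P3=25  P4=24
Waiting(P0) = turnaround − burst = 15 − 15 = 0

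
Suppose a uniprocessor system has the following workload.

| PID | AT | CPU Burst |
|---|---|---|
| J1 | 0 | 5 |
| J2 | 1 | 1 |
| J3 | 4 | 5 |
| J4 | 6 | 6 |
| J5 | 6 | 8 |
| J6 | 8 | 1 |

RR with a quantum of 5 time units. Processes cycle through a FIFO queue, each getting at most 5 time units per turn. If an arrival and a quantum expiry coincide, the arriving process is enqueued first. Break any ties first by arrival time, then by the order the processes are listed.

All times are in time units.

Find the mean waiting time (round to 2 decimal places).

Schedule: | J1 0-5 | J2 5-6 | J3 6-11 | J4 11-16 | J5 16-21 | J6 21-22 | J4 22-23 | J5 23-26 |
Completion: J1=5  J2=6  J3=11  J4=23  J5=26  J6=22
Turnaround (C−A): J1=5  J2=5  J3=7  J4=17  J5=20  J6=14
Waiting times: J1=0, J2=4, J3=2, J4=11, J5=12, J6=13
Average waiting = (0+4+2+11+12+13) / 6 = 42/6 = 7.00

7.00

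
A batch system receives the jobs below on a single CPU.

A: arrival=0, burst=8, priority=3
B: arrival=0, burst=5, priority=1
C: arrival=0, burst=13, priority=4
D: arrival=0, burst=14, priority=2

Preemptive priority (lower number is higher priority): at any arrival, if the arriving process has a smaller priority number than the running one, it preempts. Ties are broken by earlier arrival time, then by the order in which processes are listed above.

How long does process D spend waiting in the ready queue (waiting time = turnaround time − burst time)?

Timeline: | B 0-5 | D 5-19 | A 19-27 | C 27-40 |
Completion: A=27  B=5  C=40  D=19
Turnaround (C−A): A=27  B=5  C=40  D=19
Waiting(D) = turnaround − burst = 19 − 14 = 5

5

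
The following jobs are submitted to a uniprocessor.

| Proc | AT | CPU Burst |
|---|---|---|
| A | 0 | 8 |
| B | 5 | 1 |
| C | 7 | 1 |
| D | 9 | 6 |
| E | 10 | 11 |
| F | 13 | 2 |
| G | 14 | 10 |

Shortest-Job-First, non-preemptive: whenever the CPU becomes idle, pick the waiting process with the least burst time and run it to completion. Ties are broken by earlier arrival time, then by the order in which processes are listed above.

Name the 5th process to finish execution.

F

Schedule: | A 0-8 | B 8-9 | C 9-10 | D 10-16 | F 16-18 | G 18-28 | E 28-39 |
Completion: A=8  B=9  C=10  D=16  E=39  F=18  G=28
Finish order: A → B → C → D → F → G → E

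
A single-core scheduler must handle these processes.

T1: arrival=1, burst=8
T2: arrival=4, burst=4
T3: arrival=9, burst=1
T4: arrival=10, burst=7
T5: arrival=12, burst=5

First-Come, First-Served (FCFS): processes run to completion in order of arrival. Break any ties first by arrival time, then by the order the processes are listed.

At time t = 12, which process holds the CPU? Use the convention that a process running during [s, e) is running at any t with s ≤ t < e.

Timeline: | idle 0-1 | T1 1-9 | T2 9-13 | T3 13-14 | T4 14-21 | T5 21-26 |
Completion: T1=9  T2=13  T3=14  T4=21  T5=26
Turnaround (C−A): T1=8  T2=9  T3=5  T4=11  T5=14

T2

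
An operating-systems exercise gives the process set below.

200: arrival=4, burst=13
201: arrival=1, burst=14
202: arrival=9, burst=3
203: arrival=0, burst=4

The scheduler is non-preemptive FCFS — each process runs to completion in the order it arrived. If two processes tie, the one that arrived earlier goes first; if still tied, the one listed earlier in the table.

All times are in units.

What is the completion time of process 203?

Schedule: | 203 0-4 | 201 4-18 | 200 18-31 | 202 31-34 |
Completion: 200=31  201=18  202=34  203=4

4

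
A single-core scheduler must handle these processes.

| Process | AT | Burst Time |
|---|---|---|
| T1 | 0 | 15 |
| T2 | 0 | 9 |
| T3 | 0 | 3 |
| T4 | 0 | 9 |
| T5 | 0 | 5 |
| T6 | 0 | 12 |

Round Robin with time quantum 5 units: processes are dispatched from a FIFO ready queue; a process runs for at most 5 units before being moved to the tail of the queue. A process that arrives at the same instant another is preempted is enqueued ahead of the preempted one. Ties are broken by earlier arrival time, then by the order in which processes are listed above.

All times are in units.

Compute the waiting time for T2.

Timeline: | T1 0-5 | T2 5-10 | T3 10-13 | T4 13-18 | T5 18-23 | T6 23-28 | T1 28-33 | T2 33-37 | T4 37-41 | T6 41-46 | T1 46-51 | T6 51-53 |
Completion: T1=51  T2=37  T3=13  T4=41  T5=23  T6=53
Turnaround (C−A): T1=51  T2=37  T3=13  T4=41  T5=23  T6=53
Waiting(T2) = turnaround − burst = 37 − 9 = 28

28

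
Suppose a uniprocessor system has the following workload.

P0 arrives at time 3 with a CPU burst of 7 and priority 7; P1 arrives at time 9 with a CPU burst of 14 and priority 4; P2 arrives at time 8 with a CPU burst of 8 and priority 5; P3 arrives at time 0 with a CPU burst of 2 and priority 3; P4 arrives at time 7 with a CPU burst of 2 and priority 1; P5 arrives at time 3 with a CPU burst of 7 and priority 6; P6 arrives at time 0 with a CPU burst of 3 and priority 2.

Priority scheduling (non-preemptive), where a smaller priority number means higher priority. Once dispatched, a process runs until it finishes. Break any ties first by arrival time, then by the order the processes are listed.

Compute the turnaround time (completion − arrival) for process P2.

28

Gantt: | P6 0-3 | P3 3-5 | P5 5-12 | P4 12-14 | P1 14-28 | P2 28-36 | P0 36-43 |
Completion: P0=43  P1=28  P2=36  P3=5  P4=14  P5=12  P6=3
Turnaround (C−A): P0=40  P1=19  P2=28  P3=5  P4=7  P5=9  P6=3
Turnaround(P2) = completion − arrival = 36 − 8 = 28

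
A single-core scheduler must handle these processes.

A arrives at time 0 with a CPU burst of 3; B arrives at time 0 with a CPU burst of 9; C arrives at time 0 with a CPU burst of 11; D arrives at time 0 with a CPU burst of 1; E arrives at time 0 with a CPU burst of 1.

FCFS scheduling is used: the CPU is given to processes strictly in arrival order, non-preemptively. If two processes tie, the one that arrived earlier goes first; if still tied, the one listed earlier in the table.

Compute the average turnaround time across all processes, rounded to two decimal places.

Gantt: | A 0-3 | B 3-12 | C 12-23 | D 23-24 | E 24-25 |
Completion: A=3  B=12  C=23  D=24  E=25
Turnaround times: A=3, B=12, C=23, D=24, E=25
Average turnaround = (3+12+23+24+25) / 5 = 87/5 = 17.40

17.40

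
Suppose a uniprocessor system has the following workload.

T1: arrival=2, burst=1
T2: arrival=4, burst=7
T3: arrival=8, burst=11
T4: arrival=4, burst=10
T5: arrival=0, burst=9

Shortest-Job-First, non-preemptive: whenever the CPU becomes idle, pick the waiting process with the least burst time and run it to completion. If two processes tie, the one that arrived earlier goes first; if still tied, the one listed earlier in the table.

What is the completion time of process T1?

10

Schedule: | T5 0-9 | T1 9-10 | T2 10-17 | T4 17-27 | T3 27-38 |
Completion: T1=10  T2=17  T3=38  T4=27  T5=9
Turnaround (C−A): T1=8  T2=13  T3=30  T4=23  T5=9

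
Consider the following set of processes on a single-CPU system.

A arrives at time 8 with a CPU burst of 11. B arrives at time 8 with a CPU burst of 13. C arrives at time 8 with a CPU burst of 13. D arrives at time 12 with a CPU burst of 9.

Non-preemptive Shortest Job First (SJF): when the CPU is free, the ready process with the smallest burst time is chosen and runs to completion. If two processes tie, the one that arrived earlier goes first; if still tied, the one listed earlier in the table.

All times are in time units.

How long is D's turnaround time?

16

Timeline: | idle 0-8 | A 8-19 | D 19-28 | B 28-41 | C 41-54 |
Completion: A=19  B=41  C=54  D=28
Turnaround (C−A): A=11  B=33  C=46  D=16
Turnaround(D) = completion − arrival = 28 − 12 = 16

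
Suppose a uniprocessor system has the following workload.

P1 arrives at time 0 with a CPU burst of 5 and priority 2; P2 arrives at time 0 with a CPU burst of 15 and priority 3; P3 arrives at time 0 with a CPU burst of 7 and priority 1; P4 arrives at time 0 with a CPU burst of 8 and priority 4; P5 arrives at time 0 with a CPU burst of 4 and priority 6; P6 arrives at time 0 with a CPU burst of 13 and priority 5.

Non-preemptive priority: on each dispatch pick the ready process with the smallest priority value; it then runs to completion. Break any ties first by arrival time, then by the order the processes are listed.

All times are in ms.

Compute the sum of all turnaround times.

181

Schedule: | P3 0-7 | P1 7-12 | P2 12-27 | P4 27-35 | P6 35-48 | P5 48-52 |
Completion: P1=12  P2=27  P3=7  P4=35  P5=52  P6=48
Turnaround (C−A): P1=12  P2=27  P3=7  P4=35  P5=52  P6=48
Turnaround = completion − arrival: P1=12, P2=27, P3=7, P4=35, P5=52, P6=48
Total turnaround = 12 + 27 + 7 + 35 + 52 + 48 = 181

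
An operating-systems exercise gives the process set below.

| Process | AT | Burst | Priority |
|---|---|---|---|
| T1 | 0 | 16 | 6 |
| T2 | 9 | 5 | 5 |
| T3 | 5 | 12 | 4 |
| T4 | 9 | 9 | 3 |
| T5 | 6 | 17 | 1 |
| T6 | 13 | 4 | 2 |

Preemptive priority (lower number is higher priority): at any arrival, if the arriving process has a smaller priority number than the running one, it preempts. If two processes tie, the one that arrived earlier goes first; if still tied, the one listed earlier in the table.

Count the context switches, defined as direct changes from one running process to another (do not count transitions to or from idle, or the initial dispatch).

7

Gantt: | T1 0-5 | T3 5-6 | T5 6-23 | T6 23-27 | T4 27-36 | T3 36-47 | T2 47-52 | T1 52-63 |
Completion: T1=63  T2=52  T3=47  T4=36  T5=23  T6=27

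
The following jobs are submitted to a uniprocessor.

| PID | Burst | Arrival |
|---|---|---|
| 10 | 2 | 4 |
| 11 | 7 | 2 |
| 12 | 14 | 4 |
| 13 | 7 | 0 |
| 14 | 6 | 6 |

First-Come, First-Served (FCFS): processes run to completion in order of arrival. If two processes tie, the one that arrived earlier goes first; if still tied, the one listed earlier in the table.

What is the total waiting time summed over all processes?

Schedule: | 13 0-7 | 11 7-14 | 10 14-16 | 12 16-30 | 14 30-36 |
Completion: 10=16  11=14  12=30  13=7  14=36
Waiting = turnaround − burst: 10=10, 11=5, 12=12, 13=0, 14=24
Total waiting = 10 + 5 + 12 + 0 + 24 = 51

51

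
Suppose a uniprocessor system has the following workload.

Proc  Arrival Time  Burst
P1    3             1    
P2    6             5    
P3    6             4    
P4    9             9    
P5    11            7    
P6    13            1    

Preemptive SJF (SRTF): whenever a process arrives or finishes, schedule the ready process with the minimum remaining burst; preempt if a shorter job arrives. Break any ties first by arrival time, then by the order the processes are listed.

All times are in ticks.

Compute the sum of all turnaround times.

51

Timeline: | idle 0-3 | P1 3-4 | idle 4-6 | P3 6-10 | P2 10-13 | P6 13-14 | P2 14-16 | P5 16-23 | P4 23-32 |
Completion: P1=4  P2=16  P3=10  P4=32  P5=23  P6=14
Turnaround (C−A): P1=1  P2=10  P3=4  P4=23  P5=12  P6=1
Turnaround = completion − arrival: P1=1, P2=10, P3=4, P4=23, P5=12, P6=1
Total turnaround = 1 + 10 + 4 + 23 + 12 + 1 = 51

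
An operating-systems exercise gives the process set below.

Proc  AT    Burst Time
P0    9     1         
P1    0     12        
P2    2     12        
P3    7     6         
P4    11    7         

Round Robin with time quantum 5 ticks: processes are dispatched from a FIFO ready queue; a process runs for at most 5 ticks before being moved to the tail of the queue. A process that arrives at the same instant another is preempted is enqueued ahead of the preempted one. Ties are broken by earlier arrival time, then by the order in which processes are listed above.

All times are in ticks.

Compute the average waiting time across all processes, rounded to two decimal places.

Schedule: | P1 0-5 | P2 5-10 | P1 10-15 | P3 15-20 | P0 20-21 | P2 21-26 | P4 26-31 | P1 31-33 | P3 33-34 | P2 34-36 | P4 36-38 |
Completion: P0=21  P1=33  P2=36  P3=34  P4=38
Waiting times: P0=11, P1=21, P2=22, P3=21, P4=20
Average waiting = (11+21+22+21+20) / 5 = 95/5 = 19.00

19.00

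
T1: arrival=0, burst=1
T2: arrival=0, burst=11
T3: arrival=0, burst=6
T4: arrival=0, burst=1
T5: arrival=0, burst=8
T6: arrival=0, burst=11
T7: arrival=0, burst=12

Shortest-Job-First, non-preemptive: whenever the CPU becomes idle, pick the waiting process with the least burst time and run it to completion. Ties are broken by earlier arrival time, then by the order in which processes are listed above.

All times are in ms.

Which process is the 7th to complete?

Timeline: | T1 0-1 | T4 1-2 | T3 2-8 | T5 8-16 | T2 16-27 | T6 27-38 | T7 38-50 |
Completion: T1=1  T2=27  T3=8  T4=2  T5=16  T6=38  T7=50
Turnaround (C−A): T1=1  T2=27  T3=8  T4=2  T5=16  T6=38  T7=50
Finish order: T1 → T4 → T3 → T5 → T2 → T6 → T7

T7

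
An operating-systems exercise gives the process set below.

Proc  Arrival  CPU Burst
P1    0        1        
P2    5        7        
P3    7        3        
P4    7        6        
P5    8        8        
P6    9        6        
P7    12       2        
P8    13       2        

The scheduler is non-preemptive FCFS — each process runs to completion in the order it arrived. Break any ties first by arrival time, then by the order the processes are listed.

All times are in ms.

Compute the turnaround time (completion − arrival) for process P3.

Gantt: | P1 0-1 | idle 1-5 | P2 5-12 | P3 12-15 | P4 15-21 | P5 21-29 | P6 29-35 | P7 35-37 | P8 37-39 |
Completion: P1=1  P2=12  P3=15  P4=21  P5=29  P6=35  P7=37  P8=39
Turnaround (C−A): P1=1  P2=7  P3=8  P4=14  P5=21  P6=26  P7=25  P8=26
Turnaround(P3) = completion − arrival = 15 − 7 = 8

8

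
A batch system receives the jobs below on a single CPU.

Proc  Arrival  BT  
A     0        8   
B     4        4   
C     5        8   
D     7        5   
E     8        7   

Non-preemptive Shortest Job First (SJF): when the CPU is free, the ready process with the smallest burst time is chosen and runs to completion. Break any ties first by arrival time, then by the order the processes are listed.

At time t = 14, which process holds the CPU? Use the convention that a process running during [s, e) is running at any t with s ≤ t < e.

D

Schedule: | A 0-8 | B 8-12 | D 12-17 | E 17-24 | C 24-32 |
Completion: A=8  B=12  C=32  D=17  E=24
Turnaround (C−A): A=8  B=8  C=27  D=10  E=16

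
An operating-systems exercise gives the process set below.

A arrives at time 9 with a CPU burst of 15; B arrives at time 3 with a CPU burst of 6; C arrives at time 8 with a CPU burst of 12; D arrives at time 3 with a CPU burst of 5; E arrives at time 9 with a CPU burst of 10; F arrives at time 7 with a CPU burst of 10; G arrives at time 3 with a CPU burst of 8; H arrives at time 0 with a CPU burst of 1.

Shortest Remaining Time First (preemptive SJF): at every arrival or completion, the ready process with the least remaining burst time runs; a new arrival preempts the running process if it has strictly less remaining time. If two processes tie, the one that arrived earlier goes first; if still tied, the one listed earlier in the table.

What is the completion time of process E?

42

Gantt: | H 0-1 | idle 1-3 | D 3-8 | B 8-14 | G 14-22 | F 22-32 | E 32-42 | C 42-54 | A 54-69 |
Completion: A=69  B=14  C=54  D=8  E=42  F=32  G=22  H=1
Turnaround (C−A): A=60  B=11  C=46  D=5  E=33  F=25  G=19  H=1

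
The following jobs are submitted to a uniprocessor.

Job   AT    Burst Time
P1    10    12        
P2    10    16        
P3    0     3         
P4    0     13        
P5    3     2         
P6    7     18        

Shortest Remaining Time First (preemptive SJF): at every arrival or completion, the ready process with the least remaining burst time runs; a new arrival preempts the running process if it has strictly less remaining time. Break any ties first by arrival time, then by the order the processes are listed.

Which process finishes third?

P4

Timeline: | P3 0-3 | P5 3-5 | P4 5-18 | P1 18-30 | P2 30-46 | P6 46-64 |
Completion: P1=30  P2=46  P3=3  P4=18  P5=5  P6=64
Turnaround (C−A): P1=20  P2=36  P3=3  P4=18  P5=2  P6=57
Finish order: P3 → P5 → P4 → P1 → P2 → P6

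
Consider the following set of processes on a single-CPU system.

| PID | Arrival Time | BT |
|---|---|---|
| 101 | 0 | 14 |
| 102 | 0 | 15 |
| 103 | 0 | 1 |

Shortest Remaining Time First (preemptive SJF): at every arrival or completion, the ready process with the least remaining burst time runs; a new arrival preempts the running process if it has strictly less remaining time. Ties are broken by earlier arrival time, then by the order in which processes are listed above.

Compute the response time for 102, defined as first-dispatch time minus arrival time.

Timeline: | 103 0-1 | 101 1-15 | 102 15-30 |
Completion: 101=15  102=30  103=1
Turnaround (C−A): 101=15  102=30  103=1
Response(102) = first start − arrival = 15 − 0 = 15

15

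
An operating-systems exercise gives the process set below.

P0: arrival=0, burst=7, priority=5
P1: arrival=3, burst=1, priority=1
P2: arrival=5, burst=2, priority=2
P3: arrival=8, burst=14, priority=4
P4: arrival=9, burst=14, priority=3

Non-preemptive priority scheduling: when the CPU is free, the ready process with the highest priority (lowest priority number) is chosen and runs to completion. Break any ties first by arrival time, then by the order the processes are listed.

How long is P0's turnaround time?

7

Schedule: | P0 0-7 | P1 7-8 | P2 8-10 | P4 10-24 | P3 24-38 |
Completion: P0=7  P1=8  P2=10  P3=38  P4=24
Turnaround (C−A): P0=7  P1=5  P2=5  P3=30  P4=15
Turnaround(P0) = completion − arrival = 7 − 0 = 7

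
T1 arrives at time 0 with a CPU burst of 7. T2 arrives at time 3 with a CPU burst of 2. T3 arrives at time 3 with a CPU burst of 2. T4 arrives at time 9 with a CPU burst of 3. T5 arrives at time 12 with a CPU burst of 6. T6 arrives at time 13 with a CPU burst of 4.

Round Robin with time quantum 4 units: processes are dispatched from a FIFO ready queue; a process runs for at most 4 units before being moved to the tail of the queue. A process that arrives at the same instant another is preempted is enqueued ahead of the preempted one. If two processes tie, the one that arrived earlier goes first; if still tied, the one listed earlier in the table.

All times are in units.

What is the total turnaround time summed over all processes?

45

Timeline: | T1 0-4 | T2 4-6 | T3 6-8 | T1 8-11 | T4 11-14 | T5 14-18 | T6 18-22 | T5 22-24 |
Completion: T1=11  T2=6  T3=8  T4=14  T5=24  T6=22
Turnaround = completion − arrival: T1=11, T2=3, T3=5, T4=5, T5=12, T6=9
Total turnaround = 11 + 3 + 5 + 5 + 12 + 9 = 45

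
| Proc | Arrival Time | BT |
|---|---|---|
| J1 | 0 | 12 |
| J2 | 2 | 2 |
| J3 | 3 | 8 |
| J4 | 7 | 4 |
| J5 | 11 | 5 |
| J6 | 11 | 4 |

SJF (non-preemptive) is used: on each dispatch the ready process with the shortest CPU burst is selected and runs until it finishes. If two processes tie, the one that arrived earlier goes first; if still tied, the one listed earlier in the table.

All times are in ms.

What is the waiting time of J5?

Gantt: | J1 0-12 | J2 12-14 | J4 14-18 | J6 18-22 | J5 22-27 | J3 27-35 |
Completion: J1=12  J2=14  J3=35  J4=18  J5=27  J6=22
Turnaround (C−A): J1=12  J2=12  J3=32  J4=11  J5=16  J6=11
Waiting(J5) = turnaround − burst = 16 − 5 = 11

11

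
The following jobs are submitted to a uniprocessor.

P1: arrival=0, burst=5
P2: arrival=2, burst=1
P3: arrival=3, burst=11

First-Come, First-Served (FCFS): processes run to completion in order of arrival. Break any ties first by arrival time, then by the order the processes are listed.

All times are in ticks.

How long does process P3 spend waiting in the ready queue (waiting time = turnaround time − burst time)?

3

Schedule: | P1 0-5 | P2 5-6 | P3 6-17 |
Completion: P1=5  P2=6  P3=17
Turnaround (C−A): P1=5  P2=4  P3=14
Waiting(P3) = turnaround − burst = 14 − 11 = 3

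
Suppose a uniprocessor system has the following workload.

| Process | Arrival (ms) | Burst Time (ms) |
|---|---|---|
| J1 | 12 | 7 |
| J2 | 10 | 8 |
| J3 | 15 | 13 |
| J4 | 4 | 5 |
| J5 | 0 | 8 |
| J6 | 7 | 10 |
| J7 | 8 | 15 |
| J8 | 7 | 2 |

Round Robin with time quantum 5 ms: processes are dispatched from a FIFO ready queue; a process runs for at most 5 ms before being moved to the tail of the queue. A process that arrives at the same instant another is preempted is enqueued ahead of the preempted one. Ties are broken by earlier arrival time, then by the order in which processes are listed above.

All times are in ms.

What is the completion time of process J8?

Schedule: | J5 0-5 | J4 5-10 | J5 10-13 | J6 13-18 | J8 18-20 | J7 20-25 | J2 25-30 | J1 30-35 | J3 35-40 | J6 40-45 | J7 45-50 | J2 50-53 | J1 53-55 | J3 55-60 | J7 60-65 | J3 65-68 |
Completion: J1=55  J2=53  J3=68  J4=10  J5=13  J6=45  J7=65  J8=20
Turnaround (C−A): J1=43  J2=43  J3=53  J4=6  J5=13  J6=38  J7=57  J8=13

20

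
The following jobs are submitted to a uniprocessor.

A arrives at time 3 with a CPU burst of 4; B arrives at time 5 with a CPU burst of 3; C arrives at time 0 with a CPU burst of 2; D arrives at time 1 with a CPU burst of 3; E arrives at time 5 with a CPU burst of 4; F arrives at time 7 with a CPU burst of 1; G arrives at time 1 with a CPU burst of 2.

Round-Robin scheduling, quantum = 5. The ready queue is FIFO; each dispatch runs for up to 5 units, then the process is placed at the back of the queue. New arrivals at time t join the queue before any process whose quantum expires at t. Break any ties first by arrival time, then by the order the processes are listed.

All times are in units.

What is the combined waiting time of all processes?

35

Timeline: | C 0-2 | D 2-5 | G 5-7 | A 7-11 | B 11-14 | E 14-18 | F 18-19 |
Completion: A=11  B=14  C=2  D=5  E=18  F=19  G=7
Turnaround (C−A): A=8  B=9  C=2  D=4  E=13  F=12  G=6
Waiting = turnaround − burst: A=4, B=6, C=0, D=1, E=9, F=11, G=4
Total waiting = 4 + 6 + 0 + 1 + 9 + 11 + 4 = 35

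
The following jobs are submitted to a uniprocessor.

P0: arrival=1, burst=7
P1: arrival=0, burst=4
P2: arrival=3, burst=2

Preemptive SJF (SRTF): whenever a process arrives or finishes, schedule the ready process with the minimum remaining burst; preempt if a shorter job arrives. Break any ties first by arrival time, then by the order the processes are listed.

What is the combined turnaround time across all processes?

Timeline: | P1 0-4 | P2 4-6 | P0 6-13 |
Completion: P0=13  P1=4  P2=6
Turnaround (C−A): P0=12  P1=4  P2=3
Turnaround = completion − arrival: P0=12, P1=4, P2=3
Total turnaround = 12 + 4 + 3 = 19

19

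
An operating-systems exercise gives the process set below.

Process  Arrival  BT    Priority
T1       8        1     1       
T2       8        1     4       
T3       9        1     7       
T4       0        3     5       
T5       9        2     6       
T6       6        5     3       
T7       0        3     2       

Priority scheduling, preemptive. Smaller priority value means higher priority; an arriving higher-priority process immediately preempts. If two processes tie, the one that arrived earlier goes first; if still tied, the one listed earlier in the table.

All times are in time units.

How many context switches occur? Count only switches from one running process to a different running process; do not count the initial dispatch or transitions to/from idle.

Schedule: | T7 0-3 | T4 3-6 | T6 6-8 | T1 8-9 | T6 9-12 | T2 12-13 | T5 13-15 | T3 15-16 |
Completion: T1=9  T2=13  T3=16  T4=6  T5=15  T6=12  T7=3
Turnaround (C−A): T1=1  T2=5  T3=7  T4=6  T5=6  T6=6  T7=3

7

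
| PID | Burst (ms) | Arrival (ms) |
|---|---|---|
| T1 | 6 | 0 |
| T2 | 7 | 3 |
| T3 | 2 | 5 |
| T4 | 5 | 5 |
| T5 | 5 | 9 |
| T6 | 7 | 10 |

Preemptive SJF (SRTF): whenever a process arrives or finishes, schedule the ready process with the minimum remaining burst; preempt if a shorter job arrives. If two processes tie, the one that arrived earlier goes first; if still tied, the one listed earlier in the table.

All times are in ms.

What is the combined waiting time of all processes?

Schedule: | T1 0-6 | T3 6-8 | T4 8-13 | T5 13-18 | T2 18-25 | T6 25-32 |
Completion: T1=6  T2=25  T3=8  T4=13  T5=18  T6=32
Waiting = turnaround − burst: T1=0, T2=15, T3=1, T4=3, T5=4, T6=15
Total waiting = 0 + 15 + 1 + 3 + 4 + 15 = 38

38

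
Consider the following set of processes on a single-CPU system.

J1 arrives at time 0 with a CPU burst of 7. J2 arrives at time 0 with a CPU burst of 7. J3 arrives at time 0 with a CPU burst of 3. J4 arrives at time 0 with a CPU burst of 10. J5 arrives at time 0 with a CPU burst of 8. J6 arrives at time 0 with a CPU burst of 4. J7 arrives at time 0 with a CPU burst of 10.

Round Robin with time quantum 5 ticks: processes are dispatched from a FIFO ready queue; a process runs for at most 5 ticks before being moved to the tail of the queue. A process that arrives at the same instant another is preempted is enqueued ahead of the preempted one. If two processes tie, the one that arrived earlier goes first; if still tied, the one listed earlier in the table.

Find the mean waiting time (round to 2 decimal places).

Timeline: | J1 0-5 | J2 5-10 | J3 10-13 | J4 13-18 | J5 18-23 | J6 23-27 | J7 27-32 | J1 32-34 | J2 34-36 | J4 36-41 | J5 41-44 | J7 44-49 |
Completion: J1=34  J2=36  J3=13  J4=41  J5=44  J6=27  J7=49
Turnaround (C−A): J1=34  J2=36  J3=13  J4=41  J5=44  J6=27  J7=49
Waiting times: J1=27, J2=29, J3=10, J4=31, J5=36, J6=23, J7=39
Average waiting = (27+29+10+31+36+23+39) / 7 = 195/7 = 27.86

27.86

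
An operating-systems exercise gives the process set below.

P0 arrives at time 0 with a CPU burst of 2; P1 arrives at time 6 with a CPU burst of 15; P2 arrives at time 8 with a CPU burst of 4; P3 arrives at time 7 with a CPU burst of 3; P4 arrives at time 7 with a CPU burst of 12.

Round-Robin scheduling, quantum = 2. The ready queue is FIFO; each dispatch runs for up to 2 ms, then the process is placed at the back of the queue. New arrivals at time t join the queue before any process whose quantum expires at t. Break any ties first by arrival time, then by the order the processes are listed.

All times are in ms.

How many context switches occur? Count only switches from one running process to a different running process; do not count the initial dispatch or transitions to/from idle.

Timeline: | P0 0-2 | idle 2-6 | P1 6-8 | P3 8-10 | P4 10-12 | P2 12-14 | P1 14-16 | P3 16-17 | P4 17-19 | P2 19-21 | P1 21-23 | P4 23-25 | P1 25-27 | P4 27-29 | P1 29-31 | P4 31-33 | P1 33-35 | P4 35-37 | P1 37-40 |
Completion: P0=2  P1=40  P2=21  P3=17  P4=37
Turnaround (C−A): P0=2  P1=34  P2=13  P3=10  P4=30

16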